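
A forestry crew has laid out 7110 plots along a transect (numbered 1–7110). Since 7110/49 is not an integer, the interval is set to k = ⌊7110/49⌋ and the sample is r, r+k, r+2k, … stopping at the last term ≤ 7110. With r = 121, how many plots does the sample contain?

k = ⌊7110/49⌋ = 145
Achieved size = ⌊(7110 − 121)/145⌋ + 1 = ⌊6989/145⌋ + 1 = 48 + 1 = 49
(last selection: 121 + 48×145 = 7081 ≤ 7110; next would be 7226 > 7110)

49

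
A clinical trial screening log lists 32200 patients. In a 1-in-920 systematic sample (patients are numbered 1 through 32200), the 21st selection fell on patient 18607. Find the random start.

207

k = 920
r = 18607 − (21−1)×920 = 18607 − 18400 = 207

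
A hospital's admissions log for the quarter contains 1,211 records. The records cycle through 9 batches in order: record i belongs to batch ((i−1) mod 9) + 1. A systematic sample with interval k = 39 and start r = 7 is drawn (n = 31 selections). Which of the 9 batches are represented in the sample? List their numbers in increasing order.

Consecutive selections differ by k = 39, so their batch numbers differ by 39 mod 9 = 3.
gcd(39, 9) = 3, so the sample visits 9/3 = 3 distinct residues mod 9.
Start 7 is batch 7; the batches hit are 1, 4, 7.

1, 4, 7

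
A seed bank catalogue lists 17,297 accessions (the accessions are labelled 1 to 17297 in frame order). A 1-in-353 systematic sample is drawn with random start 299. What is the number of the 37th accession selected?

13007

k = 353
37th selection = r + (37−1)·k = 299 + 36×353 = 299 + 12708 = 13007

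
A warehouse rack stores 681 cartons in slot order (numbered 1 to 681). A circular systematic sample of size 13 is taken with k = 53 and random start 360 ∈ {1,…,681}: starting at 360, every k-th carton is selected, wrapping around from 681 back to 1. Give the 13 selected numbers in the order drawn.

Selection 1: 360
Selection 2: 360 + 53 = 413
Selection 3: 413 + 53 = 466
Selection 4: 466 + 53 = 519
Selection 5: 519 + 53 = 572
Selection 6: 572 + 53 = 625
Selection 7: 625 + 53 = 678
Selection 8: 678 + 53 = 731 → 731 − 681 = 50
Selection 9: 50 + 53 = 103
Selection 10: 103 + 53 = 156
Selection 11: 156 + 53 = 209
Selection 12: 209 + 53 = 262
Selection 13: 262 + 53 = 315

360, 413, 466, 519, 572, 625, 678, 50, 103, 156, 209, 262, 315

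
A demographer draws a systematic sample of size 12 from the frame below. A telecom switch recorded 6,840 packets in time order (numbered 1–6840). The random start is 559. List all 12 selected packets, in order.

559, 1129, 1699, 2269, 2839, 3409, 3979, 4549, 5119, 5689, 6259, 6829

k = N/n = 6840/12 = 570
packet 1: 559
packet 2: 559 + 570 = 1129
packet 3: 1129 + 570 = 1699
packet 4: 1699 + 570 = 2269
packet 5: 2269 + 570 = 2839
packet 6: 2839 + 570 = 3409
packet 7: 3409 + 570 = 3979
packet 8: 3979 + 570 = 4549
packet 9: 4549 + 570 = 5119
packet 10: 5119 + 570 = 5689
packet 11: 5689 + 570 = 6259
packet 12: 6259 + 570 = 6829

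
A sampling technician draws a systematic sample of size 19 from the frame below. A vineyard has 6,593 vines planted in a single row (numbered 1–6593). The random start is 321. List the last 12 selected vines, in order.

2750, 3097, 3444, 3791, 4138, 4485, 4832, 5179, 5526, 5873, 6220, 6567

k = N/n = 6593/19 = 347
8th selection = 321 + 7×347 = 2750
9th: 2750 + 347 = 3097
10th: 3097 + 347 = 3444
11th: 3444 + 347 = 3791
12th: 3791 + 347 = 4138
13th: 4138 + 347 = 4485
14th: 4485 + 347 = 4832
15th: 4832 + 347 = 5179
16th: 5179 + 347 = 5526
17th: 5526 + 347 = 5873
18th: 5873 + 347 = 6220
19th: 6220 + 347 = 6567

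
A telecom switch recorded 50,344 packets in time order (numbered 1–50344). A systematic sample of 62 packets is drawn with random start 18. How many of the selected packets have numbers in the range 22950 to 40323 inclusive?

21

k = 50344/62 = 812
First selection ≥ 22950: 18 + ⌈(22950−18)/812⌉·812 = 18 + 29×812 = 23566
Last selection ≤ 40323: 18 + ⌊(40323−18)/812⌋·812 = 18 + 49×812 = 39806
Count = 49 − 29 + 1 = 21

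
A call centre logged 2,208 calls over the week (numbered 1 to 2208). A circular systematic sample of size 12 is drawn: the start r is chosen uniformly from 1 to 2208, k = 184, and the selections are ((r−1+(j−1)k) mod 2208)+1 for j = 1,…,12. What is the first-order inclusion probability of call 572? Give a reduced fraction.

For each position j, as r ranges over 1…2208 the j-th selection hits every call exactly once, so call 572 is selected for exactly 12 of the 2208 starts.
Inclusion probability = 12/2208 = 1/184.

1/184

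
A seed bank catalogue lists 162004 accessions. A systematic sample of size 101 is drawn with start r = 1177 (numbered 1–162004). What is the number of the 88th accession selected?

140725

k = 162004/101 = 1604
88th selection = r + (88−1)·k = 1177 + 87×1604 = 1177 + 139548 = 140725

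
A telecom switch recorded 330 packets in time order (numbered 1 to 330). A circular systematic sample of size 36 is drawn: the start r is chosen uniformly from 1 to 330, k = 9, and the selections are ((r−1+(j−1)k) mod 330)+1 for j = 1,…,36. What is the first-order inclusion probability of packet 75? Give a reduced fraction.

For each position j, as r ranges over 1…330 the j-th selection hits every packet exactly once, so packet 75 is selected for exactly 36 of the 330 starts.
Inclusion probability = 36/330 = 6/55.

6/55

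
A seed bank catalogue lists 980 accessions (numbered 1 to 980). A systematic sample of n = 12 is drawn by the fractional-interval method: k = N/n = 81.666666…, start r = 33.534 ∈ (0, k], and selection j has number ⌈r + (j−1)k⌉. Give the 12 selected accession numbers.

34, 116, 197, 279, 361, 442, 524, 606, 687, 769, 851, 932

j=1: r + 0k = 33.534 → ⌈·⌉ = 34
j=2: r + 1k = 115.200666… → ⌈·⌉ = 116
j=3: r + 2k = 196.867333… → ⌈·⌉ = 197
j=4: r + 3k = 278.534 → ⌈·⌉ = 279
j=5: r + 4k = 360.200666… → ⌈·⌉ = 361
j=6: r + 5k = 441.867333… → ⌈·⌉ = 442
j=7: r + 6k = 523.534 → ⌈·⌉ = 524
j=8: r + 7k = 605.200666… → ⌈·⌉ = 606
j=9: r + 8k = 686.867333… → ⌈·⌉ = 687
j=10: r + 9k = 768.534 → ⌈·⌉ = 769
j=11: r + 10k = 850.200666… → ⌈·⌉ = 851
j=12: r + 11k = 931.867333… → ⌈·⌉ = 932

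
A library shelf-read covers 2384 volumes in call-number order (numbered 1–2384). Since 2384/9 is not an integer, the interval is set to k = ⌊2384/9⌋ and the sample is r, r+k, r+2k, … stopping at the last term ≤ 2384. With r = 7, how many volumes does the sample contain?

k = ⌊2384/9⌋ = 264
Achieved size = ⌊(2384 − 7)/264⌋ + 1 = ⌊2377/264⌋ + 1 = 9 + 1 = 10
(last selection: 7 + 9×264 = 2383 ≤ 2384; next would be 2647 > 2384)

10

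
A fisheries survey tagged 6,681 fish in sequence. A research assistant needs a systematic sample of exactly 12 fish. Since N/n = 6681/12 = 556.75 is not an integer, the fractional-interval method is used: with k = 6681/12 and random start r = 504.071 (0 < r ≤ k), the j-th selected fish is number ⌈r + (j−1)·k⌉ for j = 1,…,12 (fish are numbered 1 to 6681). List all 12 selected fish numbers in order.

j=1: r + 0k = 504.071 → ⌈·⌉ = 505
j=2: r + 1k = 1060.821 → ⌈·⌉ = 1061
j=3: r + 2k = 1617.571 → ⌈·⌉ = 1618
j=4: r + 3k = 2174.321 → ⌈·⌉ = 2175
j=5: r + 4k = 2731.071 → ⌈·⌉ = 2732
j=6: r + 5k = 3287.821 → ⌈·⌉ = 3288
j=7: r + 6k = 3844.571 → ⌈·⌉ = 3845
j=8: r + 7k = 4401.321 → ⌈·⌉ = 4402
j=9: r + 8k = 4958.071 → ⌈·⌉ = 4959
j=10: r + 9k = 5514.821 → ⌈·⌉ = 5515
j=11: r + 10k = 6071.571 → ⌈·⌉ = 6072
j=12: r + 11k = 6628.321 → ⌈·⌉ = 6629

505, 1061, 1618, 2175, 2732, 3288, 3845, 4402, 4959, 5515, 6072, 6629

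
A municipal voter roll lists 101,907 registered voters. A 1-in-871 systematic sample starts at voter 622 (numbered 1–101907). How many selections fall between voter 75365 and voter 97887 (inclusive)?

k = 871
First selection ≥ 75365: 622 + ⌈(75365−622)/871⌉·871 = 622 + 86×871 = 75528
Last selection ≤ 97887: 622 + ⌊(97887−622)/871⌋·871 = 622 + 111×871 = 97303
Count = 111 − 86 + 1 = 26

26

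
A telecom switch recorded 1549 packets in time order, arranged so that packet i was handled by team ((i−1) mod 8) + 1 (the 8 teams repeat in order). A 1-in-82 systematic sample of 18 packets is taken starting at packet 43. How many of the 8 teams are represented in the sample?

Consecutive selections differ by k = 82, so their team numbers differ by 82 mod 8 = 2.
gcd(82, 8) = 2, so the sample visits 8/2 = 4 distinct residues mod 8.
Start 43 is team 3; the teams hit are 1, 3, 5, 7.

4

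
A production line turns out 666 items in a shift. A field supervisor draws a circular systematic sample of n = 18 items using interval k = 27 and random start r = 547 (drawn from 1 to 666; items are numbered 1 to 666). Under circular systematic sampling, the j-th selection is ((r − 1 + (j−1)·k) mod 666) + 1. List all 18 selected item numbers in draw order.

Selection 1: 547
Selection 2: 547 + 27 = 574
Selection 3: 574 + 27 = 601
Selection 4: 601 + 27 = 628
Selection 5: 628 + 27 = 655
Selection 6: 655 + 27 = 682 → 682 − 666 = 16
Selection 7: 16 + 27 = 43
Selection 8: 43 + 27 = 70
Selection 9: 70 + 27 = 97
Selection 10: 97 + 27 = 124
Selection 11: 124 + 27 = 151
Selection 12: 151 + 27 = 178
Selection 13: 178 + 27 = 205
Selection 14: 205 + 27 = 232
Selection 15: 232 + 27 = 259
Selection 16: 259 + 27 = 286
Selection 17: 286 + 27 = 313
Selection 18: 313 + 27 = 340

547, 574, 601, 628, 655, 16, 43, 70, 97, 124, 151, 178, 205, 232, 259, 286, 313, 340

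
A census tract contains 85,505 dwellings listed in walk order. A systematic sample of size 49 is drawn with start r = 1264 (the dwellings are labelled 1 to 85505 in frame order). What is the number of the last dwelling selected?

k = 85505/49 = 1745
49th selection = r + (49−1)·k = 1264 + 48×1745 = 1264 + 83760 = 85024

85024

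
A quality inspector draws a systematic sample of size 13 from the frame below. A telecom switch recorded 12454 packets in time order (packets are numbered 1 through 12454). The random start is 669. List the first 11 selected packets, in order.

k = N/n = 12454/13 = 958
packet 1: 669
packet 2: 669 + 958 = 1627
packet 3: 1627 + 958 = 2585
packet 4: 2585 + 958 = 3543
packet 5: 3543 + 958 = 4501
packet 6: 4501 + 958 = 5459
packet 7: 5459 + 958 = 6417
packet 8: 6417 + 958 = 7375
packet 9: 7375 + 958 = 8333
packet 10: 8333 + 958 = 9291
packet 11: 9291 + 958 = 10249

669, 1627, 2585, 3543, 4501, 5459, 6417, 7375, 8333, 9291, 10249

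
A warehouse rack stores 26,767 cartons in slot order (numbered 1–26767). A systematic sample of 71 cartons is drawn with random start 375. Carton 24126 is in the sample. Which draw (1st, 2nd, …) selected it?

k = 26767/71 = 377
position = (24126 − 375)/377 + 1 = 23751/377 + 1 = 63 + 1 = 64

64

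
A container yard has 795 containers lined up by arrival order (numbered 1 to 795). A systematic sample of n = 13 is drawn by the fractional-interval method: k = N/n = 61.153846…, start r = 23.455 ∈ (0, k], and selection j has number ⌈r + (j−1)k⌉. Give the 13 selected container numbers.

j=1: r + 0k = 23.455 → ⌈·⌉ = 24
j=2: r + 1k = 84.608846… → ⌈·⌉ = 85
j=3: r + 2k = 145.762692… → ⌈·⌉ = 146
j=4: r + 3k = 206.916538… → ⌈·⌉ = 207
j=5: r + 4k = 268.070384… → ⌈·⌉ = 269
j=6: r + 5k = 329.224230… → ⌈·⌉ = 330
j=7: r + 6k = 390.378076… → ⌈·⌉ = 391
j=8: r + 7k = 451.531923… → ⌈·⌉ = 452
j=9: r + 8k = 512.685769… → ⌈·⌉ = 513
j=10: r + 9k = 573.839615… → ⌈·⌉ = 574
j=11: r + 10k = 634.993461… → ⌈·⌉ = 635
j=12: r + 11k = 696.147307… → ⌈·⌉ = 697
j=13: r + 12k = 757.301153… → ⌈·⌉ = 758

24, 85, 146, 207, 269, 330, 391, 452, 513, 574, 635, 697, 758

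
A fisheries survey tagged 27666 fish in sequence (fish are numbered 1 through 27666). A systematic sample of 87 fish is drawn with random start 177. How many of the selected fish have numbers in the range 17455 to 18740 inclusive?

k = 27666/87 = 318
First selection ≥ 17455: 177 + ⌈(17455−177)/318⌉·318 = 177 + 55×318 = 17667
Last selection ≤ 18740: 177 + ⌊(18740−177)/318⌋·318 = 177 + 58×318 = 18621
Count = 58 − 55 + 1 = 4

4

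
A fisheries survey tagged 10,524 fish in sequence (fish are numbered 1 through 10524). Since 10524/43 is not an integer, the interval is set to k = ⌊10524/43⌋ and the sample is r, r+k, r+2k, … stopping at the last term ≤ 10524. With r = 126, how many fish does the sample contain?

43

k = ⌊10524/43⌋ = 244
Achieved size = ⌊(10524 − 126)/244⌋ + 1 = ⌊10398/244⌋ + 1 = 42 + 1 = 43
(last selection: 126 + 42×244 = 10374 ≤ 10524; next would be 10618 > 10524)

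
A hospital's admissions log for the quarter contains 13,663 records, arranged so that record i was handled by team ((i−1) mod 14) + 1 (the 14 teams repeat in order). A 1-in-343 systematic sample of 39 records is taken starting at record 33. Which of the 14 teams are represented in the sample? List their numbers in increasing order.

Consecutive selections differ by k = 343, so their team numbers differ by 343 mod 14 = 7.
gcd(343, 14) = 7, so the sample visits 14/7 = 2 distinct residues mod 14.
Start 33 is team 5; the teams hit are 5, 12.

5, 12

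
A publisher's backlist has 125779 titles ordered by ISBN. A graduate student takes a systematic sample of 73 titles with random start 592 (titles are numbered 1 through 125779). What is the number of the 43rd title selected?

72958

k = 125779/73 = 1723
43rd selection = r + (43−1)·k = 592 + 42×1723 = 592 + 72366 = 72958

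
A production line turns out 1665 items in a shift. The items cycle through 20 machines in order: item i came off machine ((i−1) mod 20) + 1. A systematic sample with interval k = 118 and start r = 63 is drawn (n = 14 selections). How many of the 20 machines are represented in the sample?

10

Consecutive selections differ by k = 118, so their machine numbers differ by 118 mod 20 = 18.
gcd(118, 20) = 2, so the sample visits 20/2 = 10 distinct residues mod 20.
Start 63 is machine 3; the machines hit are 1, 3, 5, 7, 9, 11, 13, 15, 17, 19.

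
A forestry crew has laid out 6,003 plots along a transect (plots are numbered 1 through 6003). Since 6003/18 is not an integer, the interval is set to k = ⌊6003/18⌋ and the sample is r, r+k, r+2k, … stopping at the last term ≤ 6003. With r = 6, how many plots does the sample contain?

19

k = ⌊6003/18⌋ = 333
Achieved size = ⌊(6003 − 6)/333⌋ + 1 = ⌊5997/333⌋ + 1 = 18 + 1 = 19
(last selection: 6 + 18×333 = 6000 ≤ 6003; next would be 6333 > 6003)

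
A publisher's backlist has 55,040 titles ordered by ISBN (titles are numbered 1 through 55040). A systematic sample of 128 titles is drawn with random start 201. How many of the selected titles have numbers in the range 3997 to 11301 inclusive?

k = 55040/128 = 430
First selection ≥ 3997: 201 + ⌈(3997−201)/430⌉·430 = 201 + 9×430 = 4071
Last selection ≤ 11301: 201 + ⌊(11301−201)/430⌋·430 = 201 + 25×430 = 10951
Count = 25 − 9 + 1 = 17

17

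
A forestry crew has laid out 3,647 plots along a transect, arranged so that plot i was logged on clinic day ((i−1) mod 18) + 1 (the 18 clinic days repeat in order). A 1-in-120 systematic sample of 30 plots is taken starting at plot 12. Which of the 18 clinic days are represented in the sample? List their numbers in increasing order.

6, 12, 18

Consecutive selections differ by k = 120, so their clinic day numbers differ by 120 mod 18 = 12.
gcd(120, 18) = 6, so the sample visits 18/6 = 3 distinct residues mod 18.
Start 12 is clinic day 12; the clinic days hit are 6, 12, 18.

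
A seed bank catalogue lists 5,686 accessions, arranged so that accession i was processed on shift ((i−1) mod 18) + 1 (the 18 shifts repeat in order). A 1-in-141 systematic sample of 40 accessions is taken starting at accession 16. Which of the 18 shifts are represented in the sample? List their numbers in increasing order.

Consecutive selections differ by k = 141, so their shift numbers differ by 141 mod 18 = 15.
gcd(141, 18) = 3, so the sample visits 18/3 = 6 distinct residues mod 18.
Start 16 is shift 16; the shifts hit are 1, 4, 7, 10, 13, 16.

1, 4, 7, 10, 13, 16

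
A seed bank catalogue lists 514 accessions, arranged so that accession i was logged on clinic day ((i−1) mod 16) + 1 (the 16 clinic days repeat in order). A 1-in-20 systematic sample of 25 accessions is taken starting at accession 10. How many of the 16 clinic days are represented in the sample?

4

Consecutive selections differ by k = 20, so their clinic day numbers differ by 20 mod 16 = 4.
gcd(20, 16) = 4, so the sample visits 16/4 = 4 distinct residues mod 16.
Start 10 is clinic day 10; the clinic days hit are 2, 6, 10, 14.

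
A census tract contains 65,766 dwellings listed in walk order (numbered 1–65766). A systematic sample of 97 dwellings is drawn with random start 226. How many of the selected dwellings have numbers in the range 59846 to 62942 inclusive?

5

k = 65766/97 = 678
First selection ≥ 59846: 226 + ⌈(59846−226)/678⌉·678 = 226 + 88×678 = 59890
Last selection ≤ 62942: 226 + ⌊(62942−226)/678⌋·678 = 226 + 92×678 = 62602
Count = 92 − 88 + 1 = 5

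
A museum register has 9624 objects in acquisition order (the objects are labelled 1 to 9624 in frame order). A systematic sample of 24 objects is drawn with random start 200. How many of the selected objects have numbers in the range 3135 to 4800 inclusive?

4

k = 9624/24 = 401
First selection ≥ 3135: 200 + ⌈(3135−200)/401⌉·401 = 200 + 8×401 = 3408
Last selection ≤ 4800: 200 + ⌊(4800−200)/401⌋·401 = 200 + 11×401 = 4611
Count = 11 − 8 + 1 = 4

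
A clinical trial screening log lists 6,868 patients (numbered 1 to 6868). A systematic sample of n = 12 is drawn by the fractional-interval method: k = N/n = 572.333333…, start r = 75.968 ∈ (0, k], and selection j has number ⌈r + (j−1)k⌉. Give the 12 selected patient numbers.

j=1: r + 0k = 75.968 → ⌈·⌉ = 76
j=2: r + 1k = 648.301333… → ⌈·⌉ = 649
j=3: r + 2k = 1220.634666… → ⌈·⌉ = 1221
j=4: r + 3k = 1792.968 → ⌈·⌉ = 1793
j=5: r + 4k = 2365.301333… → ⌈·⌉ = 2366
j=6: r + 5k = 2937.634666… → ⌈·⌉ = 2938
j=7: r + 6k = 3509.968 → ⌈·⌉ = 3510
j=8: r + 7k = 4082.301333… → ⌈·⌉ = 4083
j=9: r + 8k = 4654.634666… → ⌈·⌉ = 4655
j=10: r + 9k = 5226.968 → ⌈·⌉ = 5227
j=11: r + 10k = 5799.301333… → ⌈·⌉ = 5800
j=12: r + 11k = 6371.634666… → ⌈·⌉ = 6372

76, 649, 1221, 1793, 2366, 2938, 3510, 4083, 4655, 5227, 5800, 6372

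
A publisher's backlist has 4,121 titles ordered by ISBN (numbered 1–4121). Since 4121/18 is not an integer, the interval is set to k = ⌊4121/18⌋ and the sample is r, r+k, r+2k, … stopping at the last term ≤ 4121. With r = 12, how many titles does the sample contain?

19

k = ⌊4121/18⌋ = 228
Achieved size = ⌊(4121 − 12)/228⌋ + 1 = ⌊4109/228⌋ + 1 = 18 + 1 = 19
(last selection: 12 + 18×228 = 4116 ≤ 4121; next would be 4344 > 4121)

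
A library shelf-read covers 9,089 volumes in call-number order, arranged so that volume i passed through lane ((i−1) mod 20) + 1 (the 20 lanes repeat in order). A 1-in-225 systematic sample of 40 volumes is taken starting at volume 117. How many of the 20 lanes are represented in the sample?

4

Consecutive selections differ by k = 225, so their lane numbers differ by 225 mod 20 = 5.
gcd(225, 20) = 5, so the sample visits 20/5 = 4 distinct residues mod 20.
Start 117 is lane 17; the lanes hit are 2, 7, 12, 17.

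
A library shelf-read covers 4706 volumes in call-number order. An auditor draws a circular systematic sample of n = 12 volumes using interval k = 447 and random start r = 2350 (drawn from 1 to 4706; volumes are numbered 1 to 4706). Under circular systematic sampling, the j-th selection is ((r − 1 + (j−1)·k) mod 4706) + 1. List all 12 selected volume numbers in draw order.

2350, 2797, 3244, 3691, 4138, 4585, 326, 773, 1220, 1667, 2114, 2561

Selection 1: 2350
Selection 2: 2350 + 447 = 2797
Selection 3: 2797 + 447 = 3244
Selection 4: 3244 + 447 = 3691
Selection 5: 3691 + 447 = 4138
Selection 6: 4138 + 447 = 4585
Selection 7: 4585 + 447 = 5032 → 5032 − 4706 = 326
Selection 8: 326 + 447 = 773
Selection 9: 773 + 447 = 1220
Selection 10: 1220 + 447 = 1667
Selection 11: 1667 + 447 = 2114
Selection 12: 2114 + 447 = 2561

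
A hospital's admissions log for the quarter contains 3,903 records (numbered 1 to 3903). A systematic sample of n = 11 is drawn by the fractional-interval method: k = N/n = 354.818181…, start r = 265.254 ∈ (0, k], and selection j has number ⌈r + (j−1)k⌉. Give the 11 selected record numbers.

266, 621, 975, 1330, 1685, 2040, 2395, 2749, 3104, 3459, 3814

j=1: r + 0k = 265.254 → ⌈·⌉ = 266
j=2: r + 1k = 620.072181… → ⌈·⌉ = 621
j=3: r + 2k = 974.890363… → ⌈·⌉ = 975
j=4: r + 3k = 1329.708545… → ⌈·⌉ = 1330
j=5: r + 4k = 1684.526727… → ⌈·⌉ = 1685
j=6: r + 5k = 2039.344909… → ⌈·⌉ = 2040
j=7: r + 6k = 2394.163090… → ⌈·⌉ = 2395
j=8: r + 7k = 2748.981272… → ⌈·⌉ = 2749
j=9: r + 8k = 3103.799454… → ⌈·⌉ = 3104
j=10: r + 9k = 3458.617636… → ⌈·⌉ = 3459
j=11: r + 10k = 3813.435818… → ⌈·⌉ = 3814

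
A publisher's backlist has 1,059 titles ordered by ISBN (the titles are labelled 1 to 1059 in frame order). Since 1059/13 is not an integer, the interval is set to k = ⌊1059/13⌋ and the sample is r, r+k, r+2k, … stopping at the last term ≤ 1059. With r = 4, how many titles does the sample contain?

14

k = ⌊1059/13⌋ = 81
Achieved size = ⌊(1059 − 4)/81⌋ + 1 = ⌊1055/81⌋ + 1 = 13 + 1 = 14
(last selection: 4 + 13×81 = 1057 ≤ 1059; next would be 1138 > 1059)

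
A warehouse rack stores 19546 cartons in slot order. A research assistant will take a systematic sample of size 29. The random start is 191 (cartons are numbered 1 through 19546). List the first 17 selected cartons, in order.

191, 865, 1539, 2213, 2887, 3561, 4235, 4909, 5583, 6257, 6931, 7605, 8279, 8953, 9627, 10301, 10975

k = N/n = 19546/29 = 674
carton 1: 191
carton 2: 191 + 674 = 865
carton 3: 865 + 674 = 1539
carton 4: 1539 + 674 = 2213
carton 5: 2213 + 674 = 2887
carton 6: 2887 + 674 = 3561
carton 7: 3561 + 674 = 4235
carton 8: 4235 + 674 = 4909
carton 9: 4909 + 674 = 5583
carton 10: 5583 + 674 = 6257
carton 11: 6257 + 674 = 6931
carton 12: 6931 + 674 = 7605
carton 13: 7605 + 674 = 8279
carton 14: 8279 + 674 = 8953
carton 15: 8953 + 674 = 9627
carton 16: 9627 + 674 = 10301
carton 17: 10301 + 674 = 10975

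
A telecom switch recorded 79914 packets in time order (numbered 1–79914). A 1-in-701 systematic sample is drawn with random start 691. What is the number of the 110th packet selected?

77100

k = 701
110th selection = r + (110−1)·k = 691 + 109×701 = 691 + 76409 = 77100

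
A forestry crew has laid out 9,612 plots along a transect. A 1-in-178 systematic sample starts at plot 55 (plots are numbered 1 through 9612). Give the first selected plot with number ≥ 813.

k = 178
Steps past start: ⌈(813 − 55)/178⌉ = ⌈758/178⌉ = 5
Selected plot: 55 + 5×178 = 945

945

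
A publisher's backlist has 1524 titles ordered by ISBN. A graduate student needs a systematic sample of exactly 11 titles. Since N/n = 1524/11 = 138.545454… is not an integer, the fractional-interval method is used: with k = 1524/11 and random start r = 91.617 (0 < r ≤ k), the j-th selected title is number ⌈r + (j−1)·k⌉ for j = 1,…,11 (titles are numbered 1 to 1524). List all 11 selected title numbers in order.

92, 231, 369, 508, 646, 785, 923, 1062, 1200, 1339, 1478

j=1: r + 0k = 91.617 → ⌈·⌉ = 92
j=2: r + 1k = 230.162454… → ⌈·⌉ = 231
j=3: r + 2k = 368.707909… → ⌈·⌉ = 369
j=4: r + 3k = 507.253363… → ⌈·⌉ = 508
j=5: r + 4k = 645.798818… → ⌈·⌉ = 646
j=6: r + 5k = 784.344272… → ⌈·⌉ = 785
j=7: r + 6k = 922.889727… → ⌈·⌉ = 923
j=8: r + 7k = 1061.435181… → ⌈·⌉ = 1062
j=9: r + 8k = 1199.980636… → ⌈·⌉ = 1200
j=10: r + 9k = 1338.526090… → ⌈·⌉ = 1339
j=11: r + 10k = 1477.071545… → ⌈·⌉ = 1478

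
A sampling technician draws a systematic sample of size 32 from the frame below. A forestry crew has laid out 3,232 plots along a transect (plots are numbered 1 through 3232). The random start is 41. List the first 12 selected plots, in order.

k = N/n = 3232/32 = 101
plot 1: 41
plot 2: 41 + 101 = 142
plot 3: 142 + 101 = 243
plot 4: 243 + 101 = 344
plot 5: 344 + 101 = 445
plot 6: 445 + 101 = 546
plot 7: 546 + 101 = 647
plot 8: 647 + 101 = 748
plot 9: 748 + 101 = 849
plot 10: 849 + 101 = 950
plot 11: 950 + 101 = 1051
plot 12: 1051 + 101 = 1152

41, 142, 243, 344, 445, 546, 647, 748, 849, 950, 1051, 1152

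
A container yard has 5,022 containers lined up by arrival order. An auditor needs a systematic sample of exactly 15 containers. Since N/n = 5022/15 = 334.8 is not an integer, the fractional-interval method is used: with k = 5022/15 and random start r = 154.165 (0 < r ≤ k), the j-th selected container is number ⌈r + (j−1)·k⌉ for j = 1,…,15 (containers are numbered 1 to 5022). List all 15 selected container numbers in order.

j=1: r + 0k = 154.165 → ⌈·⌉ = 155
j=2: r + 1k = 488.965 → ⌈·⌉ = 489
j=3: r + 2k = 823.765 → ⌈·⌉ = 824
j=4: r + 3k = 1158.565 → ⌈·⌉ = 1159
j=5: r + 4k = 1493.365 → ⌈·⌉ = 1494
j=6: r + 5k = 1828.165 → ⌈·⌉ = 1829
j=7: r + 6k = 2162.965 → ⌈·⌉ = 2163
j=8: r + 7k = 2497.765 → ⌈·⌉ = 2498
j=9: r + 8k = 2832.565 → ⌈·⌉ = 2833
j=10: r + 9k = 3167.365 → ⌈·⌉ = 3168
j=11: r + 10k = 3502.165 → ⌈·⌉ = 3503
j=12: r + 11k = 3836.965 → ⌈·⌉ = 3837
j=13: r + 12k = 4171.765 → ⌈·⌉ = 4172
j=14: r + 13k = 4506.565 → ⌈·⌉ = 4507
j=15: r + 14k = 4841.365 → ⌈·⌉ = 4842

155, 489, 824, 1159, 1494, 1829, 2163, 2498, 2833, 3168, 3503, 3837, 4172, 4507, 4842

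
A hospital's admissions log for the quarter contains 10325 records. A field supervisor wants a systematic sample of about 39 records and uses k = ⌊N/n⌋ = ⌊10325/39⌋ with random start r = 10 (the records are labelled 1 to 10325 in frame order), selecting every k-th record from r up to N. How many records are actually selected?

40

k = ⌊10325/39⌋ = 264
Achieved size = ⌊(10325 − 10)/264⌋ + 1 = ⌊10315/264⌋ + 1 = 39 + 1 = 40
(last selection: 10 + 39×264 = 10306 ≤ 10325; next would be 10570 > 10325)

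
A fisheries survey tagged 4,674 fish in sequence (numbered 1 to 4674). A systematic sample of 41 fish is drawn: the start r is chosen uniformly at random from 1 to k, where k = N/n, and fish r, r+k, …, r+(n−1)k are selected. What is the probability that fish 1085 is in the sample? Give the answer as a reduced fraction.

k = 4674/41 = 114.
Fish 1085 is selected iff r ≡ 1085 (mod 114); exactly one such r in {1,…,114}.
Inclusion probability = 1/114.

1/114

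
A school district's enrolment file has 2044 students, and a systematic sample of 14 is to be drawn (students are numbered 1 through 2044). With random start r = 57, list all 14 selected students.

k = N/n = 2044/14 = 146
student 1: 57
student 2: 57 + 146 = 203
student 3: 203 + 146 = 349
student 4: 349 + 146 = 495
student 5: 495 + 146 = 641
student 6: 641 + 146 = 787
student 7: 787 + 146 = 933
student 8: 933 + 146 = 1079
student 9: 1079 + 146 = 1225
student 10: 1225 + 146 = 1371
student 11: 1371 + 146 = 1517
student 12: 1517 + 146 = 1663
student 13: 1663 + 146 = 1809
student 14: 1809 + 146 = 1955

57, 203, 349, 495, 641, 787, 933, 1079, 1225, 1371, 1517, 1663, 1809, 1955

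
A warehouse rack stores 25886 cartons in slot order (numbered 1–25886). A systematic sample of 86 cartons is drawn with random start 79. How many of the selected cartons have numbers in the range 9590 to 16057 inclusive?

22

k = 25886/86 = 301
First selection ≥ 9590: 79 + ⌈(9590−79)/301⌉·301 = 79 + 32×301 = 9711
Last selection ≤ 16057: 79 + ⌊(16057−79)/301⌋·301 = 79 + 53×301 = 16032
Count = 53 − 32 + 1 = 22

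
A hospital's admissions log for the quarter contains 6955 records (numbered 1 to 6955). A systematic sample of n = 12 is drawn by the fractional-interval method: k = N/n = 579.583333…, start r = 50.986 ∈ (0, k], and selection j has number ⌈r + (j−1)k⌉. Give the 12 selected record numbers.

51, 631, 1211, 1790, 2370, 2949, 3529, 4109, 4688, 5268, 5847, 6427

j=1: r + 0k = 50.986 → ⌈·⌉ = 51
j=2: r + 1k = 630.569333… → ⌈·⌉ = 631
j=3: r + 2k = 1210.152666… → ⌈·⌉ = 1211
j=4: r + 3k = 1789.736 → ⌈·⌉ = 1790
j=5: r + 4k = 2369.319333… → ⌈·⌉ = 2370
j=6: r + 5k = 2948.902666… → ⌈·⌉ = 2949
j=7: r + 6k = 3528.486 → ⌈·⌉ = 3529
j=8: r + 7k = 4108.069333… → ⌈·⌉ = 4109
j=9: r + 8k = 4687.652666… → ⌈·⌉ = 4688
j=10: r + 9k = 5267.236 → ⌈·⌉ = 5268
j=11: r + 10k = 5846.819333… → ⌈·⌉ = 5847
j=12: r + 11k = 6426.402666… → ⌈·⌉ = 6427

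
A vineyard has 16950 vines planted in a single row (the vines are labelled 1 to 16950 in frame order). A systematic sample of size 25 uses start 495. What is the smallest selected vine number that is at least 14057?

k = 16950/25 = 678
Steps past start: ⌈(14057 − 495)/678⌉ = ⌈13562/678⌉ = 21
Selected vine: 495 + 21×678 = 14733

14733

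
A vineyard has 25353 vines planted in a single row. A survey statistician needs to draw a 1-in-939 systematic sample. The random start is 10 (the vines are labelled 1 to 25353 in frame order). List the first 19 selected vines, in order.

vine 1: 10
vine 2: 10 + 939 = 949
vine 3: 949 + 939 = 1888
vine 4: 1888 + 939 = 2827
vine 5: 2827 + 939 = 3766
vine 6: 3766 + 939 = 4705
vine 7: 4705 + 939 = 5644
vine 8: 5644 + 939 = 6583
vine 9: 6583 + 939 = 7522
vine 10: 7522 + 939 = 8461
vine 11: 8461 + 939 = 9400
vine 12: 9400 + 939 = 10339
vine 13: 10339 + 939 = 11278
vine 14: 11278 + 939 = 12217
vine 15: 12217 + 939 = 13156
vine 16: 13156 + 939 = 14095
vine 17: 14095 + 939 = 15034
vine 18: 15034 + 939 = 15973
vine 19: 15973 + 939 = 16912

10, 949, 1888, 2827, 3766, 4705, 5644, 6583, 7522, 8461, 9400, 10339, 11278, 12217, 13156, 14095, 15034, 15973, 16912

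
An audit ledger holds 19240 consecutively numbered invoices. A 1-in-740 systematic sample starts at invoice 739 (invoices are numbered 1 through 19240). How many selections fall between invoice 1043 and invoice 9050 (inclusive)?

k = 740
First selection ≥ 1043: 739 + ⌈(1043−739)/740⌉·740 = 739 + 1×740 = 1479
Last selection ≤ 9050: 739 + ⌊(9050−739)/740⌋·740 = 739 + 11×740 = 8879
Count = 11 − 1 + 1 = 11

11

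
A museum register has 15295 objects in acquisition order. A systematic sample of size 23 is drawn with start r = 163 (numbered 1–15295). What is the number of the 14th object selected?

8808

k = 15295/23 = 665
14th selection = r + (14−1)·k = 163 + 13×665 = 163 + 8645 = 8808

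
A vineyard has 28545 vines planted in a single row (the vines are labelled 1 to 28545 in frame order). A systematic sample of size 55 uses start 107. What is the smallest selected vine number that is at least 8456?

k = 28545/55 = 519
Steps past start: ⌈(8456 − 107)/519⌉ = ⌈8349/519⌉ = 17
Selected vine: 107 + 17×519 = 8930

8930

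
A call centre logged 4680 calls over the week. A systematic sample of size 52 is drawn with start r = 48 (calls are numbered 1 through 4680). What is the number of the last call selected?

4638

k = 4680/52 = 90
52nd selection = r + (52−1)·k = 48 + 51×90 = 48 + 4590 = 4638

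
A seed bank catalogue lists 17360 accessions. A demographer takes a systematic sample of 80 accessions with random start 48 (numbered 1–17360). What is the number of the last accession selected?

k = 17360/80 = 217
80th selection = r + (80−1)·k = 48 + 79×217 = 48 + 17143 = 17191

17191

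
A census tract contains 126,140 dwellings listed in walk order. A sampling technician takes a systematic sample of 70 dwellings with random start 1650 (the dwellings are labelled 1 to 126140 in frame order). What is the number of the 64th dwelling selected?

115176

k = 126140/70 = 1802
64th selection = r + (64−1)·k = 1650 + 63×1802 = 1650 + 113526 = 115176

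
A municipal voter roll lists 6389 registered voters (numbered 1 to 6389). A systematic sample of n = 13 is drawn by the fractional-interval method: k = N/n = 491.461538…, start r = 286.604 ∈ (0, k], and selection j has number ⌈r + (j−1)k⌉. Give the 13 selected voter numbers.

287, 779, 1270, 1761, 2253, 2744, 3236, 3727, 4219, 4710, 5202, 5693, 6185

j=1: r + 0k = 286.604 → ⌈·⌉ = 287
j=2: r + 1k = 778.065538… → ⌈·⌉ = 779
j=3: r + 2k = 1269.527076… → ⌈·⌉ = 1270
j=4: r + 3k = 1760.988615… → ⌈·⌉ = 1761
j=5: r + 4k = 2252.450153… → ⌈·⌉ = 2253
j=6: r + 5k = 2743.911692… → ⌈·⌉ = 2744
j=7: r + 6k = 3235.373230… → ⌈·⌉ = 3236
j=8: r + 7k = 3726.834769… → ⌈·⌉ = 3727
j=9: r + 8k = 4218.296307… → ⌈·⌉ = 4219
j=10: r + 9k = 4709.757846… → ⌈·⌉ = 4710
j=11: r + 10k = 5201.219384… → ⌈·⌉ = 5202
j=12: r + 11k = 5692.680923… → ⌈·⌉ = 5693
j=13: r + 12k = 6184.142461… → ⌈·⌉ = 6185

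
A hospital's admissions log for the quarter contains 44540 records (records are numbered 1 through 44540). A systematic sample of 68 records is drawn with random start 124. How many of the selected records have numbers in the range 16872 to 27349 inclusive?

16

k = 44540/68 = 655
First selection ≥ 16872: 124 + ⌈(16872−124)/655⌉·655 = 124 + 26×655 = 17154
Last selection ≤ 27349: 124 + ⌊(27349−124)/655⌋·655 = 124 + 41×655 = 26979
Count = 41 − 26 + 1 = 16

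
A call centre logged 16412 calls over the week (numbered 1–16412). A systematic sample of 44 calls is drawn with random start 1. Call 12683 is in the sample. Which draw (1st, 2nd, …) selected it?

k = 16412/44 = 373
position = (12683 − 1)/373 + 1 = 12682/373 + 1 = 34 + 1 = 35

35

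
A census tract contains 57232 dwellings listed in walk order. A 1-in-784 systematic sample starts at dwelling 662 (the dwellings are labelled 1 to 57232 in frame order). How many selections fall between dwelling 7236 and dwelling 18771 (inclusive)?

15

k = 784
First selection ≥ 7236: 662 + ⌈(7236−662)/784⌉·784 = 662 + 9×784 = 7718
Last selection ≤ 18771: 662 + ⌊(18771−662)/784⌋·784 = 662 + 23×784 = 18694
Count = 23 − 9 + 1 = 15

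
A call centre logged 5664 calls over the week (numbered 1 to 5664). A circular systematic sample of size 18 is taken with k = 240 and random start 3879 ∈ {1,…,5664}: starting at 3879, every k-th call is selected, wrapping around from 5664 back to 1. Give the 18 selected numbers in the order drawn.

Selection 1: 3879
Selection 2: 3879 + 240 = 4119
Selection 3: 4119 + 240 = 4359
Selection 4: 4359 + 240 = 4599
Selection 5: 4599 + 240 = 4839
Selection 6: 4839 + 240 = 5079
Selection 7: 5079 + 240 = 5319
Selection 8: 5319 + 240 = 5559
Selection 9: 5559 + 240 = 5799 → 5799 − 5664 = 135
Selection 10: 135 + 240 = 375
Selection 11: 375 + 240 = 615
Selection 12: 615 + 240 = 855
Selection 13: 855 + 240 = 1095
Selection 14: 1095 + 240 = 1335
Selection 15: 1335 + 240 = 1575
Selection 16: 1575 + 240 = 1815
Selection 17: 1815 + 240 = 2055
Selection 18: 2055 + 240 = 2295

3879, 4119, 4359, 4599, 4839, 5079, 5319, 5559, 135, 375, 615, 855, 1095, 1335, 1575, 1815, 2055, 2295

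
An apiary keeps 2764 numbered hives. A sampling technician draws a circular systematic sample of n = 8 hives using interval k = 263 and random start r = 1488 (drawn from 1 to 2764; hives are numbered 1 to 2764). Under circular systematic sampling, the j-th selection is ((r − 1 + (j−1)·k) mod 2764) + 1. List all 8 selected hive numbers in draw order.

1488, 1751, 2014, 2277, 2540, 39, 302, 565

Selection 1: 1488
Selection 2: 1488 + 263 = 1751
Selection 3: 1751 + 263 = 2014
Selection 4: 2014 + 263 = 2277
Selection 5: 2277 + 263 = 2540
Selection 6: 2540 + 263 = 2803 → 2803 − 2764 = 39
Selection 7: 39 + 263 = 302
Selection 8: 302 + 263 = 565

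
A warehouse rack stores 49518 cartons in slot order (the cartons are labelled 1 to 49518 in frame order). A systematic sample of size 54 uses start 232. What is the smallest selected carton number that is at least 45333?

46082

k = 49518/54 = 917
Steps past start: ⌈(45333 − 232)/917⌉ = ⌈45101/917⌉ = 50
Selected carton: 232 + 50×917 = 46082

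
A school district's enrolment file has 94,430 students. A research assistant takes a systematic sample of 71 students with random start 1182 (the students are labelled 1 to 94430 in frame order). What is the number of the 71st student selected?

94282

k = 94430/71 = 1330
71st selection = r + (71−1)·k = 1182 + 70×1330 = 1182 + 93100 = 94282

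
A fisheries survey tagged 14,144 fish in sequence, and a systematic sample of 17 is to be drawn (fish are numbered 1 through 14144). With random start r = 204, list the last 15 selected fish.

k = N/n = 14144/17 = 832
3rd selection = 204 + 2×832 = 1868
4th: 1868 + 832 = 2700
5th: 2700 + 832 = 3532
6th: 3532 + 832 = 4364
7th: 4364 + 832 = 5196
8th: 5196 + 832 = 6028
9th: 6028 + 832 = 6860
10th: 6860 + 832 = 7692
11th: 7692 + 832 = 8524
12th: 8524 + 832 = 9356
13th: 9356 + 832 = 10188
14th: 10188 + 832 = 11020
15th: 11020 + 832 = 11852
16th: 11852 + 832 = 12684
17th: 12684 + 832 = 13516

1868, 2700, 3532, 4364, 5196, 6028, 6860, 7692, 8524, 9356, 10188, 11020, 11852, 12684, 13516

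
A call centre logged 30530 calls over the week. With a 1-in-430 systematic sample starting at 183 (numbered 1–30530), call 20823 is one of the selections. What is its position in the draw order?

49

k = 430
position = (20823 − 183)/430 + 1 = 20640/430 + 1 = 48 + 1 = 49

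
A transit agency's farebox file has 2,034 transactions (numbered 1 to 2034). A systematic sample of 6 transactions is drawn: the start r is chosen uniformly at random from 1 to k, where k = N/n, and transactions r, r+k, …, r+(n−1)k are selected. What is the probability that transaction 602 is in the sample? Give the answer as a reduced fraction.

k = 2034/6 = 339.
Transaction 602 is selected iff r ≡ 602 (mod 339); exactly one such r in {1,…,339}.
Inclusion probability = 1/339.

1/339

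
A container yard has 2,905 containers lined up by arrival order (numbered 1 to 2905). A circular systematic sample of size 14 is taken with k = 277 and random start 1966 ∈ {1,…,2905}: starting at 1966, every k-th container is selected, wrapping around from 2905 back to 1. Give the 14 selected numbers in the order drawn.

Selection 1: 1966
Selection 2: 1966 + 277 = 2243
Selection 3: 2243 + 277 = 2520
Selection 4: 2520 + 277 = 2797
Selection 5: 2797 + 277 = 3074 → 3074 − 2905 = 169
Selection 6: 169 + 277 = 446
Selection 7: 446 + 277 = 723
Selection 8: 723 + 277 = 1000
Selection 9: 1000 + 277 = 1277
Selection 10: 1277 + 277 = 1554
Selection 11: 1554 + 277 = 1831
Selection 12: 1831 + 277 = 2108
Selection 13: 2108 + 277 = 2385
Selection 14: 2385 + 277 = 2662

1966, 2243, 2520, 2797, 169, 446, 723, 1000, 1277, 1554, 1831, 2108, 2385, 2662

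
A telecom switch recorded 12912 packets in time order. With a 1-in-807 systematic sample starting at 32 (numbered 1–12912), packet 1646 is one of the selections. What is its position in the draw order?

3

k = 807
position = (1646 − 32)/807 + 1 = 1614/807 + 1 = 2 + 1 = 3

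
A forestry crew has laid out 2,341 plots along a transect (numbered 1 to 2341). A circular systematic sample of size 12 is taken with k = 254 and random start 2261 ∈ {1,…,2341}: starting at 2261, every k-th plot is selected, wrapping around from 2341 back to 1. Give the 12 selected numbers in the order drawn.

2261, 174, 428, 682, 936, 1190, 1444, 1698, 1952, 2206, 119, 373

Selection 1: 2261
Selection 2: 2261 + 254 = 2515 → 2515 − 2341 = 174
Selection 3: 174 + 254 = 428
Selection 4: 428 + 254 = 682
Selection 5: 682 + 254 = 936
Selection 6: 936 + 254 = 1190
Selection 7: 1190 + 254 = 1444
Selection 8: 1444 + 254 = 1698
Selection 9: 1698 + 254 = 1952
Selection 10: 1952 + 254 = 2206
Selection 11: 2206 + 254 = 2460 → 2460 − 2341 = 119
Selection 12: 119 + 254 = 373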